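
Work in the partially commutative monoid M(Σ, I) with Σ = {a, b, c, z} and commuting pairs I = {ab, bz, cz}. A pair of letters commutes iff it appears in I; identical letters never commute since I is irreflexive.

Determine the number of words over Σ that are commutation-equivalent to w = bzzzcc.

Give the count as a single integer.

#0=b has no predecessor
#1=z has no predecessor
#2=z depends on [1:z]
#3=z depends on [2:z]
#4=c depends on [0:b]
#5=c depends on [4:c]
sources: [0:b, 1:z]
N(rest) = Σ N(rest − s) over sources s of rest; N(one piece) = 1:
  size 1 → [3]=1  [5]=1
  size 2 → [2,3]=1  [3,5]=2  [4,5]=1
  size 3 → [0,4,5]=1  [1,2,3]=1  [2,3,5]=3  [3,4,5]=3
  size 4 → [0,3,4,5]=4  [1,2,3,5]=4  [2,3,4,5]=6
  first=0(b) contributes 10
  first=1(z) contributes 10
|[w]| = 20

20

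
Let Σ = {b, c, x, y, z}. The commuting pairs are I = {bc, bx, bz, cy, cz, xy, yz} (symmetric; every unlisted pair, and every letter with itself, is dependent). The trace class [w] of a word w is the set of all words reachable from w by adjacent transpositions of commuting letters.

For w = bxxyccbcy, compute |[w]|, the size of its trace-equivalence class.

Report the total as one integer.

126

0(b) covers ∅
1(x) covers ∅
2(x) covers 1:x
3(y) covers 0:b
4(c) covers 2:x
5(c) covers 4:c
6(b) covers 3:y
7(c) covers 5:c
8(y) covers 6:b
floor of heap: 0:b, 1:x
completions by unplaced set U, small U first (add the entries for U minus each lowest piece of U):
  |U|=1: {7}:1  {8}:1
  |U|=2: {5,7}:1  {6,8}:1  {7,8}:2
  |U|=3: {3,6,8}:1  {4,5,7}:1  {5,7,8}:3  {6,7,8}:3
  |U|=4: {0,3,6,8}:1  {2,4,5,7}:1  {3,6,7,8}:4  {4,5,7,8}:4  {5,6,7,8}:6
  |U|=5: {0,3,6,7,8}:5  {1,2,4,5,7}:1  {2,4,5,7,8}:5  {3,5,6,7,8}:10  {4,5,6,7,8}:10
  |U|=6: {0,3,5,6,7,8}:15  {1,2,4,5,7,8}:6  {2,4,5,6,7,8}:15  {3,4,5,6,7,8}:20
  |U|=7: {0,3,4,5,6,7,8}:35  {1,2,4,5,6,7,8}:21  {2,3,4,5,6,7,8}:35
  start at 0(b): 56
  start at 1(x): 70
sum over floor = 126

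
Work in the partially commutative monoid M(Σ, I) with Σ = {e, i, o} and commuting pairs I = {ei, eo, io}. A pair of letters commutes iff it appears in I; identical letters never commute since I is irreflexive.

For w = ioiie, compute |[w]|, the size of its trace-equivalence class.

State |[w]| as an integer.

0(i) covers ∅
1(o) covers ∅
2(i) covers 0:i
3(i) covers 2:i
4(e) covers ∅
floor of heap: 0:i, 1:o, 4:e
completions by unplaced set U, small U first (add the entries for U minus each lowest piece of U):
  |U|=1: {1}:1  {3}:1  {4}:1
  |U|=2: {1,3}:2  {1,4}:2  {2,3}:1  {3,4}:2
  |U|=3: {0,2,3}:1  {1,2,3}:3  {1,3,4}:6  {2,3,4}:3
  start at 0(i): 12
  start at 1(o): 4
  start at 4(e): 4
sum over floor = 20

20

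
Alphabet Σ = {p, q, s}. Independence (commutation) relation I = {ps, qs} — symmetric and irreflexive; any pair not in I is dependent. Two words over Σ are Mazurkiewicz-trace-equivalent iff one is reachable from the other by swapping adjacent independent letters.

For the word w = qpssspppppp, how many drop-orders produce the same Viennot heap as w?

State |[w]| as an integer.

165

#0=q has no predecessor
#1=p depends on [0:q]
#2=s has no predecessor
#3=s depends on [2:s]
#4=s depends on [3:s]
#5=p depends on [1:p]
#6=p depends on [5:p]
#7=p depends on [6:p]
#8=p depends on [7:p]
#9=p depends on [8:p]
#10=p depends on [9:p]
sources: [0:q, 2:s]
N(rest) = Σ N(rest − s) over sources s of rest; N(one piece) = 1:
  size 1 → [4]=1  [10]=1
  size 2 → [3,4]=1  [4,10]=2  [9,10]=1
  size 3 → [2,3,4]=1  [3,4,10]=3  [4,9,10]=3  [8,9,10]=1
  size 4 → [2,3,4,10]=4  [3,4,9,10]=6  [4,8,9,10]=4  [7,8,9,10]=1
  size 5 → [2,3,4,9,10]=10  [3,4,8,9,10]=10  [4,7,8,9,10]=5  [6,7,8,9,10]=1
  size 6 → [2,3,4,8,9,10]=20  [3,4,7,8,9,10]=15  [4,6,7,8,9,10]=6  [5,6,7,8,9,10]=1
  size 7 → [1,5,6,7,8,9,10]=1  [2,3,4,7,8,9,10]=35  [3,4,6,7,8,9,10]=21  [4,5,6,7,8,9,10]=7
  size 8 → [0,1,5,6,7,8,9,10]=1  [1,4,5,6,7,8,9,10]=8  [2,3,4,6,7,8,9,10]=56  [3,4,5,6,7,8,9,10]=28
  size 9 → [0,1,4,5,6,7,8,9,10]=9  [1,3,4,5,6,7,8,9,10]=36  [2,3,4,5,6,7,8,9,10]=84
  first=0(q) contributes 120
  first=2(s) contributes 45
|[w]| = 165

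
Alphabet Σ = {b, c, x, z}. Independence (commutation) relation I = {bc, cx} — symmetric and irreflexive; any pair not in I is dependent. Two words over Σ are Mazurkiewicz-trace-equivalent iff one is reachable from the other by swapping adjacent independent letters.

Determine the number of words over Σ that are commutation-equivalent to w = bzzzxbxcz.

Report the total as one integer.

#0=b has no predecessor
#1=z depends on [0:b]
#2=z depends on [1:z]
#3=z depends on [2:z]
#4=x depends on [3:z]
#5=b depends on [4:x]
#6=x depends on [5:b]
#7=c depends on [3:z]
#8=z depends on [6:x, 7:c]
sources: [0:b]
N(rest) = Σ N(rest − s) over sources s of rest; N(one piece) = 1:
  size 1 → [8]=1
  size 2 → [6,8]=1  [7,8]=1
  size 3 → [5,6,8]=1  [6,7,8]=2
  size 4 → [4,5,6,8]=1  [5,6,7,8]=3
  size 5 → [4,5,6,7,8]=4
  size 6 → [3,4,5,6,7,8]=4
  size 7 → [2,3,4,5,6,7,8]=4
  first=0(b) contributes 4

4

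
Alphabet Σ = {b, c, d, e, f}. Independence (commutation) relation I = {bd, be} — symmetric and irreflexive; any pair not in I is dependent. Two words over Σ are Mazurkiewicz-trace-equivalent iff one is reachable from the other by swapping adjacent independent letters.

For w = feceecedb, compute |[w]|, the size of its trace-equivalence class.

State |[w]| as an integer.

drop 0:f onto floor
drop 1:e onto {0:f}
drop 2:c onto {1:e}
drop 3:e onto {2:c}
drop 4:e onto {3:e}
drop 5:c onto {4:e}
drop 6:e onto {5:c}
drop 7:d onto {6:e}
drop 8:b onto {5:c}
ground layer = {0:f}
drop-orders for the pieces not yet dropped (sum over which currently-grounded one goes next):
  1 to go: {7} 1  {8} 1
  2 to go: {6,7} 1  {7,8} 2
  3 to go: {6,7,8} 3
  4 to go: {5,6,7,8} 3
  5 to go: {4,5,6,7,8} 3
  6 to go: {3,4,5,6,7,8} 3
  7 to go: {2,3,4,5,6,7,8} 3
  if 0:f drops first: 3 orders

3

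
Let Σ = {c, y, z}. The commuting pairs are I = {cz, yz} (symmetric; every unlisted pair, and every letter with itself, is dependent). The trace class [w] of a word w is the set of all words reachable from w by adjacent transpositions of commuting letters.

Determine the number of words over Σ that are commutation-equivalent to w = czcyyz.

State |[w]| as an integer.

15

piece 0:c — minimal
piece 1:z — minimal
piece 2:c rests on {0:c}
piece 3:y rests on {2:c}
piece 4:y rests on {3:y}
piece 5:z rests on {1:z}
minimal pieces: {0:c, 1:z}
ways to finish when only these pieces remain (= sum over removing one remaining piece with nothing left below it):
  1 left: {4}→1  {5}→1
  2 left: {1,5}→1  {3,4}→1  {4,5}→2
  3 left: {1,4,5}→3  {2,3,4}→1  {3,4,5}→3
  4 left: {0,2,3,4}→1  {1,3,4,5}→6  {2,3,4,5}→4
  placing 0:c first → 10 extensions
  placing 1:z first → 5 extensions
total linear extensions = 15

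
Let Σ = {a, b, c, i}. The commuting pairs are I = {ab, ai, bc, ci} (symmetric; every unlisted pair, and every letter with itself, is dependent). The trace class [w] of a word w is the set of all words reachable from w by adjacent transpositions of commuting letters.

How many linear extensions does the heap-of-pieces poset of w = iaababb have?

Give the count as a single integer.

drop 0:i onto floor
drop 1:a onto floor
drop 2:a onto {1:a}
drop 3:b onto {0:i}
drop 4:a onto {2:a}
drop 5:b onto {3:b}
drop 6:b onto {5:b}
ground layer = {0:i, 1:a}
drop-orders for the pieces not yet dropped (sum over which currently-grounded one goes next):
  1 to go: {4} 1  {6} 1
  2 to go: {2,4} 1  {4,6} 2  {5,6} 1
  3 to go: {1,2,4} 1  {2,4,6} 3  {3,5,6} 1  {4,5,6} 3
  4 to go: {0,3,5,6} 1  {1,2,4,6} 4  {2,4,5,6} 6  {3,4,5,6} 4
  5 to go: {0,3,4,5,6} 5  {1,2,4,5,6} 10  {2,3,4,5,6} 10
  if 0:i drops first: 20 orders
  if 1:a drops first: 15 orders
heap linearizations: 35

35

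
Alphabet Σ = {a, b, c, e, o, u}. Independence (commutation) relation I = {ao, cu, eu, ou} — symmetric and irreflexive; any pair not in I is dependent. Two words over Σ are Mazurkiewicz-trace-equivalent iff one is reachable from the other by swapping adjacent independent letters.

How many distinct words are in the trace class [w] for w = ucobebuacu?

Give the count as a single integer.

0(u) covers ∅
1(c) covers ∅
2(o) covers 1:c
3(b) covers 0:u, 2:o
4(e) covers 3:b
5(b) covers 4:e
6(u) covers 5:b
7(a) covers 6:u
8(c) covers 7:a
9(u) covers 7:a
floor of heap: 0:u, 1:c
completions by unplaced set U, small U first (add the entries for U minus each lowest piece of U):
  |U|=1: {8}:1  {9}:1
  |U|=2: {8,9}:2
  |U|=3: {7,8,9}:2
  |U|=4: {6,7,8,9}:2
  |U|=5: {5,6,7,8,9}:2
  |U|=6: {4,5,6,7,8,9}:2
  |U|=7: {3,4,5,6,7,8,9}:2
  |U|=8: {0,3,4,5,6,7,8,9}:2  {2,3,4,5,6,7,8,9}:2
  start at 0(u): 2
  start at 1(c): 4
sum over floor = 6

6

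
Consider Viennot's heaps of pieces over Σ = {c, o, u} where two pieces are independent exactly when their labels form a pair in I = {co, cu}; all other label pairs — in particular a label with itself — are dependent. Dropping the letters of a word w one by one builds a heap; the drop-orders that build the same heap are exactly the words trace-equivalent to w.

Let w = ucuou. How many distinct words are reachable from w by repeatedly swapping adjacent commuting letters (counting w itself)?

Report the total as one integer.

5

drop 0:u onto floor
drop 1:c onto floor
drop 2:u onto {0:u}
drop 3:o onto {2:u}
drop 4:u onto {3:o}
ground layer = {0:u, 1:c}
drop-orders for the pieces not yet dropped (sum over which currently-grounded one goes next):
  1 to go: {1} 1  {4} 1
  2 to go: {1,4} 2  {3,4} 1
  3 to go: {1,3,4} 3  {2,3,4} 1
  if 0:u drops first: 4 orders
  if 1:c drops first: 1 orders
heap linearizations: 5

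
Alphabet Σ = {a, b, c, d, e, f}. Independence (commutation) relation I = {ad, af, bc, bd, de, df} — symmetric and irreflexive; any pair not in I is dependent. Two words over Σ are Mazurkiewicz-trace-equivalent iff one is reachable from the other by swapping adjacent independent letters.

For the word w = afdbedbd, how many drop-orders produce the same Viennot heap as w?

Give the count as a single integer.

112

drop 0:a onto floor
drop 1:f onto floor
drop 2:d onto floor
drop 3:b onto {0:a, 1:f}
drop 4:e onto {3:b}
drop 5:d onto {2:d}
drop 6:b onto {4:e}
drop 7:d onto {5:d}
ground layer = {0:a, 1:f, 2:d}
drop-orders for the pieces not yet dropped (sum over which currently-grounded one goes next):
  1 to go: {6} 1  {7} 1
  2 to go: {4,6} 1  {5,7} 1  {6,7} 2
  3 to go: {2,5,7} 1  {3,4,6} 1  {4,6,7} 3  {5,6,7} 3
  4 to go: {0,3,4,6} 1  {1,3,4,6} 1  {2,5,6,7} 4  {3,4,6,7} 4  {4,5,6,7} 6
  5 to go: {0,1,3,4,6} 2  {0,3,4,6,7} 5  {1,3,4,6,7} 5  {2,4,5,6,7} 10  {3,4,5,6,7} 10
  6 to go: {0,1,3,4,6,7} 12  {0,3,4,5,6,7} 15  {1,3,4,5,6,7} 15  {2,3,4,5,6,7} 20
  if 0:a drops first: 35 orders
  if 1:f drops first: 35 orders
  if 2:d drops first: 42 orders
heap linearizations: 112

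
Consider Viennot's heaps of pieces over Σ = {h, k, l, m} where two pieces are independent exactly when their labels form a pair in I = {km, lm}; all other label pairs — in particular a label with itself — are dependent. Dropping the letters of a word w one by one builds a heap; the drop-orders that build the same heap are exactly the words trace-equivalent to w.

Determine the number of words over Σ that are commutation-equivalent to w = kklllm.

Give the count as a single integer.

piece 0:k — minimal
piece 1:k rests on {0:k}
piece 2:l rests on {1:k}
piece 3:l rests on {2:l}
piece 4:l rests on {3:l}
piece 5:m — minimal
minimal pieces: {0:k, 5:m}
ways to finish when only these pieces remain (= sum over removing one remaining piece with nothing left below it):
  1 left: {4}→1  {5}→1
  2 left: {3,4}→1  {4,5}→2
  3 left: {2,3,4}→1  {3,4,5}→3
  4 left: {1,2,3,4}→1  {2,3,4,5}→4
  placing 0:k first → 5 extensions
  placing 5:m first → 1 extensions
total linear extensions = 6

6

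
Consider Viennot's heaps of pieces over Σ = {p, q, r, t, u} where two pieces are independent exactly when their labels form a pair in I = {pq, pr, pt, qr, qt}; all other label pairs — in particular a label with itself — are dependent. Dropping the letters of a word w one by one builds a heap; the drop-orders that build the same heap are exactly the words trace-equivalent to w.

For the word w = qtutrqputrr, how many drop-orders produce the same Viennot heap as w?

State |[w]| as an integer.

#0=q has no predecessor
#1=t has no predecessor
#2=u depends on [0:q, 1:t]
#3=t depends on [2:u]
#4=r depends on [3:t]
#5=q depends on [2:u]
#6=p depends on [2:u]
#7=u depends on [4:r, 5:q, 6:p]
#8=t depends on [7:u]
#9=r depends on [8:t]
#10=r depends on [9:r]
sources: [0:q, 1:t]
N(rest) = Σ N(rest − s) over sources s of rest; N(one piece) = 1:
  size 1 → [10]=1
  size 2 → [9,10]=1
  size 3 → [8,9,10]=1
  size 4 → [7,8,9,10]=1
  size 5 → [4,7,8,9,10]=1  [5,7,8,9,10]=1  [6,7,8,9,10]=1
  size 6 → [3,4,7,8,9,10]=1  [4,5,7,8,9,10]=2  [4,6,7,8,9,10]=2  [5,6,7,8,9,10]=2
  size 7 → [3,4,5,7,8,9,10]=3  [3,4,6,7,8,9,10]=3  [4,5,6,7,8,9,10]=6
  size 8 → [3,4,5,6,7,8,9,10]=12
  size 9 → [2,3,4,5,6,7,8,9,10]=12
  first=0(q) contributes 12
  first=1(t) contributes 12
|[w]| = 24

24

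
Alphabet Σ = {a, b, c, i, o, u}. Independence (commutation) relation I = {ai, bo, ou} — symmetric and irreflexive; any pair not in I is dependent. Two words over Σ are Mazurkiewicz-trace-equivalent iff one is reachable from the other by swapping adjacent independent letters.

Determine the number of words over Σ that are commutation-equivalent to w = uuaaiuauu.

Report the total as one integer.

3

0(u) covers ∅
1(u) covers 0:u
2(a) covers 1:u
3(a) covers 2:a
4(i) covers 1:u
5(u) covers 3:a, 4:i
6(a) covers 5:u
7(u) covers 6:a
8(u) covers 7:u
floor of heap: 0:u
completions by unplaced set U, small U first (add the entries for U minus each lowest piece of U):
  |U|=1: {8}:1
  |U|=2: {7,8}:1
  |U|=3: {6,7,8}:1
  |U|=4: {5,6,7,8}:1
  |U|=5: {3,5,6,7,8}:1  {4,5,6,7,8}:1
  |U|=6: {2,3,5,6,7,8}:1  {3,4,5,6,7,8}:2
  |U|=7: {2,3,4,5,6,7,8}:3
  start at 0(u): 3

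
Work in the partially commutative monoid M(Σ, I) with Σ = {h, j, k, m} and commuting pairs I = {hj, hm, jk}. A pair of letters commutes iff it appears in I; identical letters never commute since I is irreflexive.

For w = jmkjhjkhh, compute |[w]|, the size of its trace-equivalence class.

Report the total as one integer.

#0=j has no predecessor
#1=m depends on [0:j]
#2=k depends on [1:m]
#3=j depends on [1:m]
#4=h depends on [2:k]
#5=j depends on [3:j]
#6=k depends on [4:h]
#7=h depends on [6:k]
#8=h depends on [7:h]
sources: [0:j]
N(rest) = Σ N(rest − s) over sources s of rest; N(one piece) = 1:
  size 1 → [5]=1  [8]=1
  size 2 → [3,5]=1  [5,8]=2  [7,8]=1
  size 3 → [3,5,8]=3  [5,7,8]=3  [6,7,8]=1
  size 4 → [3,5,7,8]=6  [4,6,7,8]=1  [5,6,7,8]=4
  size 5 → [2,4,6,7,8]=1  [3,5,6,7,8]=10  [4,5,6,7,8]=5
  size 6 → [2,4,5,6,7,8]=6  [3,4,5,6,7,8]=15
  size 7 → [2,3,4,5,6,7,8]=21
  first=0(j) contributes 21

21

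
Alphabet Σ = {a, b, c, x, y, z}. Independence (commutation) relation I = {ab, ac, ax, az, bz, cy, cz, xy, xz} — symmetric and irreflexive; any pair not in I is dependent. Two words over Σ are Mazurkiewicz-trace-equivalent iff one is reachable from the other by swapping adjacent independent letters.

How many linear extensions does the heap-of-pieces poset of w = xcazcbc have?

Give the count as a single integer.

#0=x has no predecessor
#1=c depends on [0:x]
#2=a has no predecessor
#3=z has no predecessor
#4=c depends on [1:c]
#5=b depends on [4:c]
#6=c depends on [5:b]
sources: [0:x, 2:a, 3:z]
N(rest) = Σ N(rest − s) over sources s of rest; N(one piece) = 1:
  size 1 → [2]=1  [3]=1  [6]=1
  size 2 → [2,3]=2  [2,6]=2  [3,6]=2  [5,6]=1
  size 3 → [2,3,6]=6  [2,5,6]=3  [3,5,6]=3  [4,5,6]=1
  size 4 → [1,4,5,6]=1  [2,3,5,6]=12  [2,4,5,6]=4  [3,4,5,6]=4
  size 5 → [0,1,4,5,6]=1  [1,2,4,5,6]=5  [1,3,4,5,6]=5  [2,3,4,5,6]=20
  first=0(x) contributes 30
  first=2(a) contributes 6
  first=3(z) contributes 6
|[w]| = 42

42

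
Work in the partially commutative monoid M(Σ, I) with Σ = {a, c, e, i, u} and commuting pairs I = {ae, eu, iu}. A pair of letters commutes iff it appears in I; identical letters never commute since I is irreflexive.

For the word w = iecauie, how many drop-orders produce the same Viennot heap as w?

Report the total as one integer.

piece 0:i — minimal
piece 1:e rests on {0:i}
piece 2:c rests on {1:e}
piece 3:a rests on {2:c}
piece 4:u rests on {3:a}
piece 5:i rests on {3:a}
piece 6:e rests on {5:i}
minimal pieces: {0:i}
ways to finish when only these pieces remain (= sum over removing one remaining piece with nothing left below it):
  1 left: {4}→1  {6}→1
  2 left: {4,6}→2  {5,6}→1
  3 left: {4,5,6}→3
  4 left: {3,4,5,6}→3
  5 left: {2,3,4,5,6}→3
  placing 0:i first → 3 extensions

3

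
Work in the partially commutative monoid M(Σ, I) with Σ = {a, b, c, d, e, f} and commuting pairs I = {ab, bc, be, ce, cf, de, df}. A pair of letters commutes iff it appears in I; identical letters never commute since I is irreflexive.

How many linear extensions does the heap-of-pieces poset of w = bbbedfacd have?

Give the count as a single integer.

drop 0:b onto floor
drop 1:b onto {0:b}
drop 2:b onto {1:b}
drop 3:e onto floor
drop 4:d onto {2:b}
drop 5:f onto {2:b, 3:e}
drop 6:a onto {4:d, 5:f}
drop 7:c onto {6:a}
drop 8:d onto {7:c}
ground layer = {0:b, 3:e}
drop-orders for the pieces not yet dropped (sum over which currently-grounded one goes next):
  1 to go: {8} 1
  2 to go: {7,8} 1
  3 to go: {6,7,8} 1
  4 to go: {4,6,7,8} 1  {5,6,7,8} 1
  5 to go: {3,5,6,7,8} 1  {4,5,6,7,8} 2
  6 to go: {2,4,5,6,7,8} 2  {3,4,5,6,7,8} 3
  7 to go: {1,2,4,5,6,7,8} 2  {2,3,4,5,6,7,8} 5
  if 0:b drops first: 7 orders
  if 3:e drops first: 2 orders
heap linearizations: 9

9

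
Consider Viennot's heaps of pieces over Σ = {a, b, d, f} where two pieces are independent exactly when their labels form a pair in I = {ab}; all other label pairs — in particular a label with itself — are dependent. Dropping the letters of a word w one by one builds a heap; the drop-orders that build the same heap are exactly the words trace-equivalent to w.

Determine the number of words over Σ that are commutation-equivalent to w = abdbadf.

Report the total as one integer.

piece 0:a — minimal
piece 1:b — minimal
piece 2:d rests on {0:a, 1:b}
piece 3:b rests on {2:d}
piece 4:a rests on {2:d}
piece 5:d rests on {3:b, 4:a}
piece 6:f rests on {5:d}
minimal pieces: {0:a, 1:b}
ways to finish when only these pieces remain (= sum over removing one remaining piece with nothing left below it):
  1 left: {6}→1
  2 left: {5,6}→1
  3 left: {3,5,6}→1  {4,5,6}→1
  4 left: {3,4,5,6}→2
  5 left: {2,3,4,5,6}→2
  placing 0:a first → 2 extensions
  placing 1:b first → 2 extensions
total linear extensions = 4

4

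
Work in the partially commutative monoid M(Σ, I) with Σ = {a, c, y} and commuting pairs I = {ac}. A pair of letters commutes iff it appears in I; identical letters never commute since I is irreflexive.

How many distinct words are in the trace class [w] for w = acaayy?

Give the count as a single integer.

4

piece 0:a — minimal
piece 1:c — minimal
piece 2:a rests on {0:a}
piece 3:a rests on {2:a}
piece 4:y rests on {1:c, 3:a}
piece 5:y rests on {4:y}
minimal pieces: {0:a, 1:c}
ways to finish when only these pieces remain (= sum over removing one remaining piece with nothing left below it):
  1 left: {5}→1
  2 left: {4,5}→1
  3 left: {1,4,5}→1  {3,4,5}→1
  4 left: {1,3,4,5}→2  {2,3,4,5}→1
  placing 0:a first → 3 extensions
  placing 1:c first → 1 extensions
total linear extensions = 4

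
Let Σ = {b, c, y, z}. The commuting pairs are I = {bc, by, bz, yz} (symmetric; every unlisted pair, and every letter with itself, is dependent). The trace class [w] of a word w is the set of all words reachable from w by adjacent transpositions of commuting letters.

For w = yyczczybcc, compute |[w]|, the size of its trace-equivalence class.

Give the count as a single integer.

20

0(y) covers ∅
1(y) covers 0:y
2(c) covers 1:y
3(z) covers 2:c
4(c) covers 3:z
5(z) covers 4:c
6(y) covers 4:c
7(b) covers ∅
8(c) covers 5:z, 6:y
9(c) covers 8:c
floor of heap: 0:y, 7:b
completions by unplaced set U, small U first (add the entries for U minus each lowest piece of U):
  |U|=1: {7}:1  {9}:1
  |U|=2: {7,9}:2  {8,9}:1
  |U|=3: {5,8,9}:1  {6,8,9}:1  {7,8,9}:3
  |U|=4: {5,6,8,9}:2  {5,7,8,9}:4  {6,7,8,9}:4
  |U|=5: {4,5,6,8,9}:2  {5,6,7,8,9}:10
  |U|=6: {3,4,5,6,8,9}:2  {4,5,6,7,8,9}:12
  |U|=7: {2,3,4,5,6,8,9}:2  {3,4,5,6,7,8,9}:14
  |U|=8: {1,2,3,4,5,6,8,9}:2  {2,3,4,5,6,7,8,9}:16
  start at 0(y): 18
  start at 7(b): 2
sum over floor = 20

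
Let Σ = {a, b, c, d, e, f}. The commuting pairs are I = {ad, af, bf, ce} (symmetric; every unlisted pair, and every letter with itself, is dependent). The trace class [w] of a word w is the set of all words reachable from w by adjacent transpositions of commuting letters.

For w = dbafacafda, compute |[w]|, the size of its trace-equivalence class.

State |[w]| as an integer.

#0=d has no predecessor
#1=b depends on [0:d]
#2=a depends on [1:b]
#3=f depends on [0:d]
#4=a depends on [2:a]
#5=c depends on [3:f, 4:a]
#6=a depends on [5:c]
#7=f depends on [5:c]
#8=d depends on [7:f]
#9=a depends on [6:a]
sources: [0:d]
N(rest) = Σ N(rest − s) over sources s of rest; N(one piece) = 1:
  size 1 → [8]=1  [9]=1
  size 2 → [6,9]=1  [7,8]=1  [8,9]=2
  size 3 → [6,8,9]=3  [7,8,9]=3
  size 4 → [6,7,8,9]=6
  size 5 → [5,6,7,8,9]=6
  size 6 → [3,5,6,7,8,9]=6  [4,5,6,7,8,9]=6
  size 7 → [2,4,5,6,7,8,9]=6  [3,4,5,6,7,8,9]=12
  size 8 → [1,2,4,5,6,7,8,9]=6  [2,3,4,5,6,7,8,9]=18
  first=0(d) contributes 24

24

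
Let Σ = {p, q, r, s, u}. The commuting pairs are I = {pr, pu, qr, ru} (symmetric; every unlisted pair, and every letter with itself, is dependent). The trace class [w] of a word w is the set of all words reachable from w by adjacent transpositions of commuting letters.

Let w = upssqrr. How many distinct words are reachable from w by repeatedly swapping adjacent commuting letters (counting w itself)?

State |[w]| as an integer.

6

drop 0:u onto floor
drop 1:p onto floor
drop 2:s onto {0:u, 1:p}
drop 3:s onto {2:s}
drop 4:q onto {3:s}
drop 5:r onto {3:s}
drop 6:r onto {5:r}
ground layer = {0:u, 1:p}
drop-orders for the pieces not yet dropped (sum over which currently-grounded one goes next):
  1 to go: {4} 1  {6} 1
  2 to go: {4,6} 2  {5,6} 1
  3 to go: {4,5,6} 3
  4 to go: {3,4,5,6} 3
  5 to go: {2,3,4,5,6} 3
  if 0:u drops first: 3 orders
  if 1:p drops first: 3 orders
heap linearizations: 6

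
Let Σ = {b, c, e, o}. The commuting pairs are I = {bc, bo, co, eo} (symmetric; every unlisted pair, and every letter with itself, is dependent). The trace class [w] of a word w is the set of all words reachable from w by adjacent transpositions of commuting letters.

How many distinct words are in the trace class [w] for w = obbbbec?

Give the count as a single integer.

drop 0:o onto floor
drop 1:b onto floor
drop 2:b onto {1:b}
drop 3:b onto {2:b}
drop 4:b onto {3:b}
drop 5:e onto {4:b}
drop 6:c onto {5:e}
ground layer = {0:o, 1:b}
drop-orders for the pieces not yet dropped (sum over which currently-grounded one goes next):
  1 to go: {0} 1  {6} 1
  2 to go: {0,6} 2  {5,6} 1
  3 to go: {0,5,6} 3  {4,5,6} 1
  4 to go: {0,4,5,6} 4  {3,4,5,6} 1
  5 to go: {0,3,4,5,6} 5  {2,3,4,5,6} 1
  if 0:o drops first: 1 orders
  if 1:b drops first: 6 orders
heap linearizations: 7

7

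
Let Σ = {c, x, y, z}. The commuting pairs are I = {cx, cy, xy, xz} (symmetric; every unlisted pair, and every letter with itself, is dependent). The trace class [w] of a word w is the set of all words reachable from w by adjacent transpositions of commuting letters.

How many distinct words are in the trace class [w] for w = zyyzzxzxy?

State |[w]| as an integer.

#0=z has no predecessor
#1=y depends on [0:z]
#2=y depends on [1:y]
#3=z depends on [2:y]
#4=z depends on [3:z]
#5=x has no predecessor
#6=z depends on [4:z]
#7=x depends on [5:x]
#8=y depends on [6:z]
sources: [0:z, 5:x]
N(rest) = Σ N(rest − s) over sources s of rest; N(one piece) = 1:
  size 1 → [7]=1  [8]=1
  size 2 → [5,7]=1  [6,8]=1  [7,8]=2
  size 3 → [4,6,8]=1  [5,7,8]=3  [6,7,8]=3
  size 4 → [3,4,6,8]=1  [4,6,7,8]=4  [5,6,7,8]=6
  size 5 → [2,3,4,6,8]=1  [3,4,6,7,8]=5  [4,5,6,7,8]=10
  size 6 → [1,2,3,4,6,8]=1  [2,3,4,6,7,8]=6  [3,4,5,6,7,8]=15
  size 7 → [0,1,2,3,4,6,8]=1  [1,2,3,4,6,7,8]=7  [2,3,4,5,6,7,8]=21
  first=0(z) contributes 28
  first=5(x) contributes 8
|[w]| = 36

36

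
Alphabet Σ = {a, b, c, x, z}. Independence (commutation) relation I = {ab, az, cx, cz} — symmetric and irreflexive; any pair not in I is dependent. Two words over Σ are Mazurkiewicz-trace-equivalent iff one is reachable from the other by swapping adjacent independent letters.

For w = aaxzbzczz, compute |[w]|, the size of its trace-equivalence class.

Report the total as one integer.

#0=a has no predecessor
#1=a depends on [0:a]
#2=x depends on [1:a]
#3=z depends on [2:x]
#4=b depends on [3:z]
#5=z depends on [4:b]
#6=c depends on [4:b]
#7=z depends on [5:z]
#8=z depends on [7:z]
sources: [0:a]
N(rest) = Σ N(rest − s) over sources s of rest; N(one piece) = 1:
  size 1 → [6]=1  [8]=1
  size 2 → [6,8]=2  [7,8]=1
  size 3 → [5,7,8]=1  [6,7,8]=3
  size 4 → [5,6,7,8]=4
  size 5 → [4,5,6,7,8]=4
  size 6 → [3,4,5,6,7,8]=4
  size 7 → [2,3,4,5,6,7,8]=4
  first=0(a) contributes 4

4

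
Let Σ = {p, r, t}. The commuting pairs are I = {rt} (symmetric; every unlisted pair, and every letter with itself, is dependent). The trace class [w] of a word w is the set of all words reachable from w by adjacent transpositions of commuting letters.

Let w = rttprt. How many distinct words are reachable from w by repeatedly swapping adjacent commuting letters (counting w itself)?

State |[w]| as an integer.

6

0(r) covers ∅
1(t) covers ∅
2(t) covers 1:t
3(p) covers 0:r, 2:t
4(r) covers 3:p
5(t) covers 3:p
floor of heap: 0:r, 1:t
completions by unplaced set U, small U first (add the entries for U minus each lowest piece of U):
  |U|=1: {4}:1  {5}:1
  |U|=2: {4,5}:2
  |U|=3: {3,4,5}:2
  |U|=4: {0,3,4,5}:2  {2,3,4,5}:2
  start at 0(r): 2
  start at 1(t): 4
sum over floor = 6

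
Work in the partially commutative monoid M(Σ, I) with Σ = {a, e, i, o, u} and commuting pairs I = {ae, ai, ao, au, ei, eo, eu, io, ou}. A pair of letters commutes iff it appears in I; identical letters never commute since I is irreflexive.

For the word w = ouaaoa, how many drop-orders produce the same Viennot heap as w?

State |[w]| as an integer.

piece 0:o — minimal
piece 1:u — minimal
piece 2:a — minimal
piece 3:a rests on {2:a}
piece 4:o rests on {0:o}
piece 5:a rests on {3:a}
minimal pieces: {0:o, 1:u, 2:a}
ways to finish when only these pieces remain (= sum over removing one remaining piece with nothing left below it):
  1 left: {1}→1  {4}→1  {5}→1
  2 left: {0,4}→1  {1,4}→2  {1,5}→2  {3,5}→1  {4,5}→2
  3 left: {0,1,4}→3  {0,4,5}→3  {1,3,5}→3  {1,4,5}→6  {2,3,5}→1  {3,4,5}→3
  4 left: {0,1,4,5}→12  {0,3,4,5}→6  {1,2,3,5}→4  {1,3,4,5}→12  {2,3,4,5}→4
  placing 0:o first → 20 extensions
  placing 1:u first → 10 extensions
  placing 2:a first → 30 extensions
total linear extensions = 60

60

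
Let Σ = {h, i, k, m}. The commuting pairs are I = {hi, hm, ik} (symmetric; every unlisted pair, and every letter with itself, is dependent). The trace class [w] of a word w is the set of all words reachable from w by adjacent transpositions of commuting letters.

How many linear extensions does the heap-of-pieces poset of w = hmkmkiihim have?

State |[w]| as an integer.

28

#0=h has no predecessor
#1=m has no predecessor
#2=k depends on [0:h, 1:m]
#3=m depends on [2:k]
#4=k depends on [3:m]
#5=i depends on [3:m]
#6=i depends on [5:i]
#7=h depends on [4:k]
#8=i depends on [6:i]
#9=m depends on [4:k, 8:i]
sources: [0:h, 1:m]
N(rest) = Σ N(rest − s) over sources s of rest; N(one piece) = 1:
  size 1 → [7]=1  [9]=1
  size 2 → [7,9]=2  [8,9]=1
  size 3 → [4,7,9]=2  [6,8,9]=1  [7,8,9]=3
  size 4 → [4,7,8,9]=5  [5,6,8,9]=1  [6,7,8,9]=4
  size 5 → [4,6,7,8,9]=9  [5,6,7,8,9]=5
  size 6 → [4,5,6,7,8,9]=14
  size 7 → [3,4,5,6,7,8,9]=14
  size 8 → [2,3,4,5,6,7,8,9]=14
  first=0(h) contributes 14
  first=1(m) contributes 14
|[w]| = 28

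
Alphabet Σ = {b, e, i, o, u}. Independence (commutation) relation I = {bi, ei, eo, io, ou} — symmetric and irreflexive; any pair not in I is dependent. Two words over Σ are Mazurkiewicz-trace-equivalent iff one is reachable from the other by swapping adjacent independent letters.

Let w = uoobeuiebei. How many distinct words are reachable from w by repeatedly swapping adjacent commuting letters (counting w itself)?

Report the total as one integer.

0(u) covers ∅
1(o) covers ∅
2(o) covers 1:o
3(b) covers 0:u, 2:o
4(e) covers 3:b
5(u) covers 4:e
6(i) covers 5:u
7(e) covers 5:u
8(b) covers 7:e
9(e) covers 8:b
10(i) covers 6:i
floor of heap: 0:u, 1:o
completions by unplaced set U, small U first (add the entries for U minus each lowest piece of U):
  |U|=1: {9}:1  {10}:1
  |U|=2: {6,10}:1  {8,9}:1  {9,10}:2
  |U|=3: {6,9,10}:3  {7,8,9}:1  {8,9,10}:3
  |U|=4: {6,8,9,10}:6  {7,8,9,10}:4
  |U|=5: {6,7,8,9,10}:10
  |U|=6: {5,6,7,8,9,10}:10
  |U|=7: {4,5,6,7,8,9,10}:10
  |U|=8: {3,4,5,6,7,8,9,10}:10
  |U|=9: {0,3,4,5,6,7,8,9,10}:10  {2,3,4,5,6,7,8,9,10}:10
  start at 0(u): 10
  start at 1(o): 20
sum over floor = 30

30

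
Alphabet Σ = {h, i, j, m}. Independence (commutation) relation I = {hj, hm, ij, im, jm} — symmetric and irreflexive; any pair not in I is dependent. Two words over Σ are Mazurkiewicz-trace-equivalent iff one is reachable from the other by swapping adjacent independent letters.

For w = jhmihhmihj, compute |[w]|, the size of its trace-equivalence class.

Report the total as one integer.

1260

piece 0:j — minimal
piece 1:h — minimal
piece 2:m — minimal
piece 3:i rests on {1:h}
piece 4:h rests on {3:i}
piece 5:h rests on {4:h}
piece 6:m rests on {2:m}
piece 7:i rests on {5:h}
piece 8:h rests on {7:i}
piece 9:j rests on {0:j}
minimal pieces: {0:j, 1:h, 2:m}
ways to finish when only these pieces remain (= sum over removing one remaining piece with nothing left below it):
  1 left: {6}→1  {8}→1  {9}→1
  2 left: {0,9}→1  {2,6}→1  {6,8}→2  {6,9}→2  {7,8}→1  {8,9}→2
  3 left: {0,6,9}→3  {0,8,9}→3  {2,6,8}→3  {2,6,9}→3  {5,7,8}→1  {6,7,8}→3  {6,8,9}→6  {7,8,9}→3
  4 left: {0,2,6,9}→6  {0,6,8,9}→12  {0,7,8,9}→6  {2,6,7,8}→6  {2,6,8,9}→12  {4,5,7,8}→1  {5,6,7,8}→4  {5,7,8,9}→4  {6,7,8,9}→12
  5 left: {0,2,6,8,9}→30  {0,5,7,8,9}→10  {0,6,7,8,9}→30  {2,5,6,7,8}→10  {2,6,7,8,9}→30  {3,4,5,7,8}→1  {4,5,6,7,8}→5  {4,5,7,8,9}→5  {5,6,7,8,9}→20
  6 left: {0,2,6,7,8,9}→90  {0,4,5,7,8,9}→15  {0,5,6,7,8,9}→60  {1,3,4,5,7,8}→1  {2,4,5,6,7,8}→15  {2,5,6,7,8,9}→60  {3,4,5,6,7,8}→6  {3,4,5,7,8,9}→6  {4,5,6,7,8,9}→30
  7 left: {0,2,5,6,7,8,9}→210  {0,3,4,5,7,8,9}→21  {0,4,5,6,7,8,9}→105  {1,3,4,5,6,7,8}→7  {1,3,4,5,7,8,9}→7  {2,3,4,5,6,7,8}→21  {2,4,5,6,7,8,9}→105  {3,4,5,6,7,8,9}→42
  8 left: {0,1,3,4,5,7,8,9}→28  {0,2,4,5,6,7,8,9}→420  {0,3,4,5,6,7,8,9}→168  {1,2,3,4,5,6,7,8}→28  {1,3,4,5,6,7,8,9}→56  {2,3,4,5,6,7,8,9}→168
  placing 0:j first → 252 extensions
  placing 1:h first → 756 extensions
  placing 2:m first → 252 extensions
total linear extensions = 1260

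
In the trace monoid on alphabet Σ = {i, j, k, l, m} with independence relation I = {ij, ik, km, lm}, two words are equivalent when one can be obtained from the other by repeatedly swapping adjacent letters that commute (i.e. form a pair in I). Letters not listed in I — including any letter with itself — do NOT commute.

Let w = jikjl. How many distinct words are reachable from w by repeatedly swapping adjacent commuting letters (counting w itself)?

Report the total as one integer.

0(j) covers ∅
1(i) covers ∅
2(k) covers 0:j
3(j) covers 2:k
4(l) covers 1:i, 3:j
floor of heap: 0:j, 1:i
completions by unplaced set U, small U first (add the entries for U minus each lowest piece of U):
  |U|=1: {4}:1
  |U|=2: {1,4}:1  {3,4}:1
  |U|=3: {1,3,4}:2  {2,3,4}:1
  start at 0(j): 3
  start at 1(i): 1
sum over floor = 4

4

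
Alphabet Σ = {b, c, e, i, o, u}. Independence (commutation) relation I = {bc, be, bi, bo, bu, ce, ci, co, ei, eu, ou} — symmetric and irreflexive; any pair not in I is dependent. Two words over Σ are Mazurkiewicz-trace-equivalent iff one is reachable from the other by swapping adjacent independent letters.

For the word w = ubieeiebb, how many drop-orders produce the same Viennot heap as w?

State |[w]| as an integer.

drop 0:u onto floor
drop 1:b onto floor
drop 2:i onto {0:u}
drop 3:e onto floor
drop 4:e onto {3:e}
drop 5:i onto {2:i}
drop 6:e onto {4:e}
drop 7:b onto {1:b}
drop 8:b onto {7:b}
ground layer = {0:u, 1:b, 3:e}
drop-orders for the pieces not yet dropped (sum over which currently-grounded one goes next):
  1 to go: {5} 1  {6} 1  {8} 1
  2 to go: {2,5} 1  {4,6} 1  {5,6} 2  {5,8} 2  {6,8} 2  {7,8} 1
  3 to go: {0,2,5} 1  {1,7,8} 1  {2,5,6} 3  {2,5,8} 3  {3,4,6} 1  {4,5,6} 3  {4,6,8} 3  {5,6,8} 6  {5,7,8} 3  {6,7,8} 3
  4 to go: {0,2,5,6} 4  {0,2,5,8} 4  {1,5,7,8} 4  {1,6,7,8} 4  {2,4,5,6} 6  {2,5,6,8} 12  {2,5,7,8} 6  {3,4,5,6} 4  {3,4,6,8} 4  {4,5,6,8} 12  {4,6,7,8} 6  {5,6,7,8} 12
  5 to go: {0,2,4,5,6} 10  {0,2,5,6,8} 20  {0,2,5,7,8} 10  {1,2,5,7,8} 10  {1,4,6,7,8} 10  {1,5,6,7,8} 20  {2,3,4,5,6} 10  {2,4,5,6,8} 30  {2,5,6,7,8} 30  {3,4,5,6,8} 20  {3,4,6,7,8} 10  {4,5,6,7,8} 30
  6 to go: {0,1,2,5,7,8} 20  {0,2,3,4,5,6} 20  {0,2,4,5,6,8} 60  {0,2,5,6,7,8} 60  {1,2,5,6,7,8} 60  {1,3,4,6,7,8} 20  {1,4,5,6,7,8} 60  {2,3,4,5,6,8} 60  {2,4,5,6,7,8} 90  {3,4,5,6,7,8} 60
  7 to go: {0,1,2,5,6,7,8} 140  {0,2,3,4,5,6,8} 140  {0,2,4,5,6,7,8} 210  {1,2,4,5,6,7,8} 210  {1,3,4,5,6,7,8} 140  {2,3,4,5,6,7,8} 210
  if 0:u drops first: 560 orders
  if 1:b drops first: 560 orders
  if 3:e drops first: 560 orders
heap linearizations: 1680

1680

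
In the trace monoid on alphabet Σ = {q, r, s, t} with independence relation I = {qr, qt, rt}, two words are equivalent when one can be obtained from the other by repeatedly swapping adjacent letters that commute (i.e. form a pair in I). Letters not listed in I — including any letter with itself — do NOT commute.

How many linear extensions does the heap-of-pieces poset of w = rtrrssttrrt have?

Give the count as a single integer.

drop 0:r onto floor
drop 1:t onto floor
drop 2:r onto {0:r}
drop 3:r onto {2:r}
drop 4:s onto {1:t, 3:r}
drop 5:s onto {4:s}
drop 6:t onto {5:s}
drop 7:t onto {6:t}
drop 8:r onto {5:s}
drop 9:r onto {8:r}
drop 10:t onto {7:t}
ground layer = {0:r, 1:t}
drop-orders for the pieces not yet dropped (sum over which currently-grounded one goes next):
  1 to go: {9} 1  {10} 1
  2 to go: {7,10} 1  {8,9} 1  {9,10} 2
  3 to go: {6,7,10} 1  {7,9,10} 3  {8,9,10} 3
  4 to go: {6,7,9,10} 4  {7,8,9,10} 6
  5 to go: {6,7,8,9,10} 10
  6 to go: {5,6,7,8,9,10} 10
  7 to go: {4,5,6,7,8,9,10} 10
  8 to go: {1,4,5,6,7,8,9,10} 10  {3,4,5,6,7,8,9,10} 10
  9 to go: {1,3,4,5,6,7,8,9,10} 20  {2,3,4,5,6,7,8,9,10} 10
  if 0:r drops first: 30 orders
  if 1:t drops first: 10 orders
heap linearizations: 40

40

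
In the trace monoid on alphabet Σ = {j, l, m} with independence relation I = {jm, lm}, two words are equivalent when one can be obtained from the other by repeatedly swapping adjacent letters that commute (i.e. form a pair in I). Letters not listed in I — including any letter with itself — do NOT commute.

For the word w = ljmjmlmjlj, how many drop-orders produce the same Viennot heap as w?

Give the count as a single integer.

drop 0:l onto floor
drop 1:j onto {0:l}
drop 2:m onto floor
drop 3:j onto {1:j}
drop 4:m onto {2:m}
drop 5:l onto {3:j}
drop 6:m onto {4:m}
drop 7:j onto {5:l}
drop 8:l onto {7:j}
drop 9:j onto {8:l}
ground layer = {0:l, 2:m}
drop-orders for the pieces not yet dropped (sum over which currently-grounded one goes next):
  1 to go: {6} 1  {9} 1
  2 to go: {4,6} 1  {6,9} 2  {8,9} 1
  3 to go: {2,4,6} 1  {4,6,9} 3  {6,8,9} 3  {7,8,9} 1
  4 to go: {2,4,6,9} 4  {4,6,8,9} 6  {5,7,8,9} 1  {6,7,8,9} 4
  5 to go: {2,4,6,8,9} 10  {3,5,7,8,9} 1  {4,6,7,8,9} 10  {5,6,7,8,9} 5
  6 to go: {1,3,5,7,8,9} 1  {2,4,6,7,8,9} 20  {3,5,6,7,8,9} 6  {4,5,6,7,8,9} 15
  7 to go: {0,1,3,5,7,8,9} 1  {1,3,5,6,7,8,9} 7  {2,4,5,6,7,8,9} 35  {3,4,5,6,7,8,9} 21
  8 to go: {0,1,3,5,6,7,8,9} 8  {1,3,4,5,6,7,8,9} 28  {2,3,4,5,6,7,8,9} 56
  if 0:l drops first: 84 orders
  if 2:m drops first: 36 orders
heap linearizations: 120

120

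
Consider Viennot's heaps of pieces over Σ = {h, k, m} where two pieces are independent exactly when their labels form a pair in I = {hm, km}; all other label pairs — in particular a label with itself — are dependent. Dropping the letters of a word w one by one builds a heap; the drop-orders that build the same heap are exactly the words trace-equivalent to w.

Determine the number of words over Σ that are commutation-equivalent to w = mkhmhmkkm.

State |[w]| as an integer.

0(m) covers ∅
1(k) covers ∅
2(h) covers 1:k
3(m) covers 0:m
4(h) covers 2:h
5(m) covers 3:m
6(k) covers 4:h
7(k) covers 6:k
8(m) covers 5:m
floor of heap: 0:m, 1:k
completions by unplaced set U, small U first (add the entries for U minus each lowest piece of U):
  |U|=1: {7}:1  {8}:1
  |U|=2: {5,8}:1  {6,7}:1  {7,8}:2
  |U|=3: {3,5,8}:1  {4,6,7}:1  {5,7,8}:3  {6,7,8}:3
  |U|=4: {0,3,5,8}:1  {2,4,6,7}:1  {3,5,7,8}:4  {4,6,7,8}:4  {5,6,7,8}:6
  |U|=5: {0,3,5,7,8}:5  {1,2,4,6,7}:1  {2,4,6,7,8}:5  {3,5,6,7,8}:10  {4,5,6,7,8}:10
  |U|=6: {0,3,5,6,7,8}:15  {1,2,4,6,7,8}:6  {2,4,5,6,7,8}:15  {3,4,5,6,7,8}:20
  |U|=7: {0,3,4,5,6,7,8}:35  {1,2,4,5,6,7,8}:21  {2,3,4,5,6,7,8}:35
  start at 0(m): 56
  start at 1(k): 70
sum over floor = 126

126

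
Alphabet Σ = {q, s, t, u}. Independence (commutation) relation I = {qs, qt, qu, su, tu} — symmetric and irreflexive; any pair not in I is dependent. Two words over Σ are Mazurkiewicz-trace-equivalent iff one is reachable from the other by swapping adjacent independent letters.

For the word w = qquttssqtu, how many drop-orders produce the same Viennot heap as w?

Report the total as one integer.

#0=q has no predecessor
#1=q depends on [0:q]
#2=u has no predecessor
#3=t has no predecessor
#4=t depends on [3:t]
#5=s depends on [4:t]
#6=s depends on [5:s]
#7=q depends on [1:q]
#8=t depends on [6:s]
#9=u depends on [2:u]
sources: [0:q, 2:u, 3:t]
N(rest) = Σ N(rest − s) over sources s of rest; N(one piece) = 1:
  size 1 → [7]=1  [8]=1  [9]=1
  size 2 → [1,7]=1  [2,9]=1  [6,8]=1  [7,8]=2  [7,9]=2  [8,9]=2
  size 3 → [0,1,7]=1  [1,7,8]=3  [1,7,9]=3  [2,7,9]=3  [2,8,9]=3  [5,6,8]=1  [6,7,8]=3  [6,8,9]=3  [7,8,9]=6
  size 4 → [0,1,7,8]=4  [0,1,7,9]=4  [1,2,7,9]=6  [1,6,7,8]=6  [1,7,8,9]=12  [2,6,8,9]=6  [2,7,8,9]=12  [4,5,6,8]=1  [5,6,7,8]=4  [5,6,8,9]=4  [6,7,8,9]=12
  size 5 → [0,1,2,7,9]=10  [0,1,6,7,8]=10  [0,1,7,8,9]=20  [1,2,7,8,9]=30  [1,5,6,7,8]=10  [1,6,7,8,9]=30  [2,5,6,8,9]=10  [2,6,7,8,9]=30  [3,4,5,6,8]=1  [4,5,6,7,8]=5  [4,5,6,8,9]=5  [5,6,7,8,9]=20
  size 6 → [0,1,2,7,8,9]=60  [0,1,5,6,7,8]=20  [0,1,6,7,8,9]=60  [1,2,6,7,8,9]=90  [1,4,5,6,7,8]=15  [1,5,6,7,8,9]=60  [2,4,5,6,8,9]=15  [2,5,6,7,8,9]=60  [3,4,5,6,7,8]=6  [3,4,5,6,8,9]=6  [4,5,6,7,8,9]=30
  size 7 → [0,1,2,6,7,8,9]=210  [0,1,4,5,6,7,8]=35  [0,1,5,6,7,8,9]=140  [1,2,5,6,7,8,9]=210  [1,3,4,5,6,7,8]=21  [1,4,5,6,7,8,9]=105  [2,3,4,5,6,8,9]=21  [2,4,5,6,7,8,9]=105  [3,4,5,6,7,8,9]=42
  size 8 → [0,1,2,5,6,7,8,9]=560  [0,1,3,4,5,6,7,8]=56  [0,1,4,5,6,7,8,9]=280  [1,2,4,5,6,7,8,9]=420  [1,3,4,5,6,7,8,9]=168  [2,3,4,5,6,7,8,9]=168
  first=0(q) contributes 756
  first=2(u) contributes 504
  first=3(t) contributes 1260
|[w]| = 2520

2520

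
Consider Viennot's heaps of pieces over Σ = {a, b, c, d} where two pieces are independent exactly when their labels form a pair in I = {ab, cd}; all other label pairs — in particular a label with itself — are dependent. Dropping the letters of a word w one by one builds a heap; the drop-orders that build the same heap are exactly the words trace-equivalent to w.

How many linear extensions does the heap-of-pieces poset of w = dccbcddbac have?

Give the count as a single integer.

18

0(d) covers ∅
1(c) covers ∅
2(c) covers 1:c
3(b) covers 0:d, 2:c
4(c) covers 3:b
5(d) covers 3:b
6(d) covers 5:d
7(b) covers 4:c, 6:d
8(a) covers 4:c, 6:d
9(c) covers 7:b, 8:a
floor of heap: 0:d, 1:c
completions by unplaced set U, small U first (add the entries for U minus each lowest piece of U):
  |U|=1: {9}:1
  |U|=2: {7,9}:1  {8,9}:1
  |U|=3: {7,8,9}:2
  |U|=4: {4,7,8,9}:2  {6,7,8,9}:2
  |U|=5: {4,6,7,8,9}:4  {5,6,7,8,9}:2
  |U|=6: {4,5,6,7,8,9}:6
  |U|=7: {3,4,5,6,7,8,9}:6
  |U|=8: {0,3,4,5,6,7,8,9}:6  {2,3,4,5,6,7,8,9}:6
  start at 0(d): 6
  start at 1(c): 12
sum over floor = 18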